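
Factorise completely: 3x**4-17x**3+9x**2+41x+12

Trying the rational-root candidates, x = 3 is a root, so (x-3) is a factor; dividing leaves 3x**3-8x**2-15x-4.
Then x = -1 is a root, so (x+1) divides it; the quotient is 3x**2-11x-4.
The remaining quadratic factors as (3x+1)(x-4).

(3x+1)(x+1)(x-3)(x-4)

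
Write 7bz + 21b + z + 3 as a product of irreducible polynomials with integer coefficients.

(7b + 1)(z + 3)

Group as (7bz + 21b) + (z + 3) = 7b(z + 3) + (z + 3).
Both groups share the factor (z + 3).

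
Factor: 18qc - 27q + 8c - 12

Group as (18qc - 27q) + (8c - 12) = 9q(2c - 3) + 4(2c - 3).
Both groups share the factor (2c - 3).

(2c - 3)(9q + 4)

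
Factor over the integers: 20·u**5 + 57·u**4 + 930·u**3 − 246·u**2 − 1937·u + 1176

(4·u − 3)·(5·u + 8)·(u − 1)·(u**2 + 3·u + 49)

By the rational root theorem, u = 3/4 is a root, so (4·u − 3) is a factor; dividing leaves 5·u**4 + 18·u**3 + 246·u**2 + 123·u − 392.
Next, u = 1 is a root, so (u − 1) is a factor; dividing leaves 5·u**3 + 23·u**2 + 269·u + 392.
Next, u = −8/5 is a root, so (5·u + 8) is a factor; dividing leaves u**2 + 3·u + 49.
The quadratic u**2 + 3·u + 49 has discriminant −187 < 0 and is irreducible over ℤ.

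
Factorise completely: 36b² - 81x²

9(2b + 3x)(2b - 3x)

Every term has a factor of 9. Then 4b² - 9x² = (2b)² − (3x)².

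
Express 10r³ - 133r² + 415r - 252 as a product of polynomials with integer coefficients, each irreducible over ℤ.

Among the possible rational roots, r = 9 is a root, so (r - 9) is a factor; dividing leaves 10r² - 43r + 28.
The remaining quadratic factors as (2r - 7)(5r - 4).

(2r - 7)(5r - 4)(r - 9)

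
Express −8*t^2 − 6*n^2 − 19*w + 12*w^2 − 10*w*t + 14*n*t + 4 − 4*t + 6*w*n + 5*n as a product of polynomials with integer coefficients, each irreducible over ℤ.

(4*w − 2*n + 2*t − 1)*(3*w + 3*n − 4*t − 4)

Group: 4*w*(3*w + 3*n − 4*t − 4) + (−2*n + 2*t − 1)*(3*w + 3*n − 4*t − 4); both groups contain (3*w + 3*n − 4*t − 4).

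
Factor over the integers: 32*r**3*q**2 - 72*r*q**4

Factor out 8*r*q**2, leaving 4*r**2 - 9*q**2, which is a difference of two squares.

8*q**2*r*(2*r - 3*q)*(2*r + 3*q)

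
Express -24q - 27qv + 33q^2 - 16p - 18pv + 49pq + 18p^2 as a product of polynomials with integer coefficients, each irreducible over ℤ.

Group: 2p(9p + 11q - 9v - 8) + 3q(9p + 11q - 9v - 8); both groups contain (9p + 11q - 9v - 8).

(2p + 3q)(9p + 11q - 9v - 8)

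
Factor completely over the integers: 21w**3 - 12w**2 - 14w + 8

Group as (21w**3 - 14w) + (-12w**2 + 8) = 7w(3w**2 - 2) - 4(3w**2 - 2).
Both groups share the factor (3w**2 - 2).

(7w - 4)(3w**2 - 2)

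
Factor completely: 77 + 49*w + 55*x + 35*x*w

(5*x + 7)*(7*w + 11)

Group as (35*x*w + 55*x) + (49*w + 77) = 5*x*(7*w + 11) + 7*(7*w + 11).
Both groups share the factor (7*w + 11).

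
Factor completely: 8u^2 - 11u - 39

Need a pair with product 8·(-39) = -312 and sum -11: that's -24 and 13.
Split the middle term: 8u^2 - 24u + 13u - 39 = 8u(u - 3) + 13(u - 3).

(8u + 13)(u - 3)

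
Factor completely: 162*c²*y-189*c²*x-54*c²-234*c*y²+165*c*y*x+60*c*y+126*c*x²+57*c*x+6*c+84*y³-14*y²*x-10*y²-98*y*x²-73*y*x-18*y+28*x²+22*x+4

Group: 3*c*(54*c*y-63*c*x-18*c-42*y²+49*y*x+26*y-14*x-4) + (-2*y-2*x-1)*(54*c*y-63*c*x-18*c-42*y²+49*y*x+26*y-14*x-4); both groups contain (54*c*y-63*c*x-18*c-42*y²+49*y*x+26*y-14*x-4), so (3*c-2*y-2*x-1) is a factor with cofactor 54*c*y-63*c*x-18*c-42*y²+49*y*x+26*y-14*x-4.
The cofactor groups again: 54*c*y-63*c*x-18*c-42*y²+49*y*x+26*y-14*x-4 = 9*c*(6*y-7*x-2) + (-7*y+2)*(6*y-7*x-2); both groups contain (6*y-7*x-2), giving (9*c-7*y+2)*(6*y-7*x-2).

(6*y-7*x-2)*(3*c-2*y-2*x-1)*(9*c-7*y+2)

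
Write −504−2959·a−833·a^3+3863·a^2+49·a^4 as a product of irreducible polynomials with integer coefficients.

Among the possible rational roots, a = 7 is a root, so (a−7) is a factor; dividing leaves 49·a^3−490·a^2+433·a+72.
Then a = −1/7 is a root, so (7·a+1) is a factor; dividing leaves 7·a^2−71·a+72.
The remaining quadratic factors as (7·a−8)(a−9).

(7·a+1)·(7·a−8)·(a−7)·(a−9)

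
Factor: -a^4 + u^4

(u)⁴ − (a)⁴ = ((u)² − (a)²)((u)² + (a)²); the first factor splits again, the second (u^2 + a^2) is irreducible.

(u - a)·(u + a)·(u^2 + a^2)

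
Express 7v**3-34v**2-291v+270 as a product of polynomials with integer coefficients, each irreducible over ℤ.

By the rational root theorem, v = -5 is a root, giving the factor (v+5) and quotient 7v**2-69v+54.
The remaining quadratic factors as (7v-6)(v-9).

(7v-6)(v+5)(v-9)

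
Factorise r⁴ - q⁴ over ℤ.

Difference of squares twice: with A = r and B = q, A⁴ − B⁴ = (A² − B²)(A² + B²), and A² − B² factors again.

(r - q)(r + q)(r² + q²)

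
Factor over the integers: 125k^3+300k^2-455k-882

Trying the rational-root candidates, k = -7/5 is a root, so (5k+7) divides it; the quotient is 25k^2+25k-126.
The remaining quadratic factors as (5k-9)(5k+14).

(5k+14)(5k+7)(5k-9)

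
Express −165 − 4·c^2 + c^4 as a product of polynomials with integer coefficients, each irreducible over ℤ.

Substitute u = c^2 to get a quadratic in u, then factor.
c^2 + 11 is irreducible over ℤ (always positive, so no real roots).
c^2 − 15 is irreducible over ℤ (15 is not a perfect square).

(c^2 + 11)·(c^2 − 15)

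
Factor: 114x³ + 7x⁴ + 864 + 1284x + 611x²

Trying the rational-root candidates, x = -4 is a root, so (x + 4) is a factor; dividing leaves 7x³ + 86x² + 267x + 216.
Continuing, x = -3 is a root, giving the factor (x + 3) and quotient 7x² + 65x + 72.
The remaining quadratic factors as (x + 8)(7x + 9).

(7x + 9)(x + 3)(x + 4)(x + 8)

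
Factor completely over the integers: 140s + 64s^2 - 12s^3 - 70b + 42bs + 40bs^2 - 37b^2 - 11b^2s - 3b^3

-(3b - s + 7)(b + 6s + 10)(b - 2s)

Group: b(-3b^2 + 7bs - 7b - 2s^2 + 14s) + (6s + 10)(-3b^2 + 7bs - 7b - 2s^2 + 14s); both groups contain (-3b^2 + 7bs - 7b - 2s^2 + 14s), so (b + 6s + 10) is a factor with cofactor -3b^2 + 7bs - 7b - 2s^2 + 14s.
The cofactor groups again: -3b^2 + 7bs - 7b - 2s^2 + 14s = -3b(b - 2s) + (s - 7)(b - 2s); both groups contain (b - 2s), giving -(3b - s + 7)(b - 2s).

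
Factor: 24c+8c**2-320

Pull out the common factor 8, then factor the remaining trinomial.

8(c+8)(c-5)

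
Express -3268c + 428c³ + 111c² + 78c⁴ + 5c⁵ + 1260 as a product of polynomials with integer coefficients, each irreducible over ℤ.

Trying the rational-root candidates, c = 2 is a root, giving the factor (c - 2) and quotient 5c⁴ + 88c³ + 604c² + 1319c - 630.
Continuing, c = -5 is a root, so (c + 5) divides it; the quotient is 5c³ + 63c² + 289c - 126.
Continuing, c = 2/5 is a root, so (5c - 2) is a factor; dividing leaves c² + 13c + 63.
The quadratic c² + 13c + 63 has discriminant -83 < 0 and is irreducible over ℤ.

(5c - 2)(c + 5)(c - 2)(c² + 13c + 63)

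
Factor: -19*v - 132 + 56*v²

(7*v - 12)*(8*v + 11)

Need a pair with product 56·(-132) = -7392 and sum -19: that's 77 and -96.
Split the middle term: 56*v² + 77*v - 96*v - 132 = 7*v*(8*v + 11) - 12*(8*v + 11).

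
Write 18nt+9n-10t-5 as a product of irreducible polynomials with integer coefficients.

(2t+1)(9n-5)

Group as (18nt+9n) + (-10t-5) = 9n(2t+1) - 5(2t+1).
Both groups share the factor (2t+1).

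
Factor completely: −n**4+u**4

Write as (u**2)² − (n**2)², then factor u**2−n**2 once more.

(u−n)(u+n)(u**2+n**2)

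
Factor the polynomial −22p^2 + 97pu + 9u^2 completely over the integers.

−(11p + u)(2p − 9u)

Group: −2p(11p + u) + 9u(11p + u); both groups contain (11p + u).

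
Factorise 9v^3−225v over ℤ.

9v(v+5)(v−5)

Pull out the common factor 9v; v^2−25 is a difference of squares.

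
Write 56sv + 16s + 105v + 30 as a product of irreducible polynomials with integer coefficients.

Group as (56sv + 16s) + (105v + 30) = 8s(7v + 2) + 15(7v + 2).
Both groups share the factor (7v + 2).

(7v + 2)(8s + 15)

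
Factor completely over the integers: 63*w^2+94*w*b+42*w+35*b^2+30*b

(7*w+5*b)*(9*w+7*b+6)

Group: 9*w*(7*w+5*b) + (7*b+6)*(7*w+5*b); both groups contain (7*w+5*b).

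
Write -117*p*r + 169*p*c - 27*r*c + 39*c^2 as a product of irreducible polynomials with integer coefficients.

-(9*r - 13*c)*(13*p + 3*c)

Group: -13*p*(9*r - 13*c) - 3*c*(9*r - 13*c); both groups contain (9*r - 13*c).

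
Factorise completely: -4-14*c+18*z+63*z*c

Group as (63*z*c+18*z) + (-14*c-4) = 9*z*(7*c+2) - 2*(7*c+2).
Both groups share the factor (7*c+2).

(7*c+2)*(9*z-2)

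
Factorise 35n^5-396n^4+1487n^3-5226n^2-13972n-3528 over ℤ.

(5n+7)(7n+2)(n-9)(n^2-4n+28)

Testing divisors of the constant over divisors of the leading coefficient, n = 9 is a root, so (n-9) divides it; the quotient is 35n^4-81n^3+758n^2+1596n+392.
Next, n = -7/5 is a root, so (5n+7) is a factor; dividing leaves 7n^3-26n^2+188n+56.
Then n = -2/7 is a root, so (7n+2) is a factor; dividing leaves n^2-4n+28.
The quadratic n^2-4n+28 has discriminant -96 < 0 and is irreducible over ℤ.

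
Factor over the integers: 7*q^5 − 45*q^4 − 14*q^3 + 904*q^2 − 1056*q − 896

(7*q + 4)*(q + 4)*(q − 2)*(q^2 − 9*q + 28)

Testing divisors of the constant over divisors of the leading coefficient, q = −4/7 is a root, so (7*q + 4) is a factor; dividing leaves q^4 − 7*q^3 + 2*q^2 + 128*q − 224.
Then q = −4 is a root, so (q + 4) is a factor; dividing leaves q^3 − 11*q^2 + 46*q − 56.
Then q = 2 is a root, so (q − 2) is a factor; dividing leaves q^2 − 9*q + 28.
The quadratic q^2 − 9*q + 28 has discriminant −31 < 0 and is irreducible over ℤ.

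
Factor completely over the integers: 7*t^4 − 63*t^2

Pull out the common factor 7*t^2; t^2 − 9 is a difference of squares.

7*t^2*(t + 3)*(t − 3)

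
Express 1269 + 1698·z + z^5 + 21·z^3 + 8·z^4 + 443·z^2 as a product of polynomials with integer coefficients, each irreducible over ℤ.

Testing divisors of the constant over divisors of the leading coefficient, z = -3 is a root, so (z + 3) is a factor; dividing leaves z^4 + 5·z^3 + 6·z^2 + 425·z + 423.
Next, z = -9 is a root, so (z + 9) divides it; the quotient is z^3 - 4·z^2 + 42·z + 47.
Continuing, z = -1 is a root, so (z + 1) is a factor; dividing leaves z^2 - 5·z + 47.
The quadratic z^2 - 5·z + 47 has discriminant -163 < 0 and is irreducible over ℤ.

(z + 1)·(z + 3)·(z + 9)·(z^2 - 5·z + 47)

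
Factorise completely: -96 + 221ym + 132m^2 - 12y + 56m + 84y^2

Group: 12y(7y + 12m - 8) + (11m + 12)(7y + 12m - 8); both groups contain (7y + 12m - 8).

(12y + 11m + 12)(7y + 12m - 8)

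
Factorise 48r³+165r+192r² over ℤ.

Pull out the common factor 3r, then factor the remaining trinomial.

3r(4r+11)(4r+5)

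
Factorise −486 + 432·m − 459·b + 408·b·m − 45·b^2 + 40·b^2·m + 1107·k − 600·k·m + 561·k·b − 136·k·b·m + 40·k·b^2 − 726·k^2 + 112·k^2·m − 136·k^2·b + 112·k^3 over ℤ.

(7·k − 5·b − 6)·(2·k − b − 9)·(8·k + 8·m − 9)

Group: 8·k·(14·k^2 − 17·k·b − 75·k + 5·b^2 + 51·b + 54) + (8·m − 9)·(14·k^2 − 17·k·b − 75·k + 5·b^2 + 51·b + 54); both groups contain (14·k^2 − 17·k·b − 75·k + 5·b^2 + 51·b + 54), so (8·k + 8·m − 9) is a factor with cofactor 14·k^2 − 17·k·b − 75·k + 5·b^2 + 51·b + 54.
The cofactor groups again: 14·k^2 − 17·k·b − 75·k + 5·b^2 + 51·b + 54 = 2·k·(7·k − 5·b − 6) + (−b − 9)·(7·k − 5·b − 6); both groups contain (7·k − 5·b − 6), giving (2·k − b − 9)·(7·k − 5·b − 6).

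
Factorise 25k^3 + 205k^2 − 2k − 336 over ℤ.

(5k + 7)(5k − 6)(k + 8)

Among the possible rational roots, k = −7/5 is a root, giving the factor (5k + 7) and quotient 5k^2 + 34k − 48.
The remaining quadratic factors as (k + 8)(5k − 6).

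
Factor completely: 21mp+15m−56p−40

(3m−8)(7p+5)

Group as (21mp+15m) + (−56p−40) = 3m(7p+5) − 8(7p+5).
Both groups share the factor (7p+5).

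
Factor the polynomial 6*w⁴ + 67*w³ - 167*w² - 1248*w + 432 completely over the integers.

(2*w - 9)*(3*w - 1)*(w + 12)*(w + 4)

Trying the rational-root candidates, w = -12 is a root, so (w + 12) divides it; the quotient is 6*w³ - 5*w² - 107*w + 36.
Next, w = -4 is a root, so (w + 4) is a factor; dividing leaves 6*w² - 29*w + 9.
The remaining quadratic factors as (2*w - 9)(3*w - 1).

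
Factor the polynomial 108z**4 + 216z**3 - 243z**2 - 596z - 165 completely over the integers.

(2z + 3)(3z + 1)(3z - 5)(6z + 11)

By the rational root theorem, z = 5/3 is a root, so (3z - 5) is a factor; dividing leaves 36z**3 + 132z**2 + 139z + 33.
Continuing, z = -1/3 is a root, so (3z + 1) is a factor; dividing leaves 12z**2 + 40z + 33.
The remaining quadratic factors as (6z + 11)(2z + 3).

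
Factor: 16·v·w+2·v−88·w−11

Group as (16·v·w+2·v) + (−88·w−11) = 2·v·(8·w+1) − 11·(8·w+1).
Both groups share the factor (8·w+1).

(2·v−11)·(8·w+1)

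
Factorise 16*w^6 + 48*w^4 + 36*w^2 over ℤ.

Every term has a factor of 4*w^2; factoring it out leaves 4*w^4 + 12*w^2 + 9.
Recognize a perfect-square trinomial with the parts 3 and 2*w^2.

4*w^2*(2*w^2 + 3)^2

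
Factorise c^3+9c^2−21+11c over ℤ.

(c+3)(c+7)(c−1)

Among the possible rational roots, c = −7 is a root, so (c+7) is a factor; dividing leaves c^2+2c−3.
The remaining quadratic factors as (c+3)(c−1).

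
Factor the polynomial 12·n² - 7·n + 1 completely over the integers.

Need a pair with product 12·1 = 12 and sum -7: that's -3 and -4.
Split the middle term: 12·n² - 3·n - 4·n + 1 = 3·n·(4·n - 1) - (4·n - 1).

(3·n - 1)·(4·n - 1)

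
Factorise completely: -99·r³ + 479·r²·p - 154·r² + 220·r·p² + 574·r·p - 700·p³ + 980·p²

Group: 11·r·(-9·r² + 55·r·p - 14·r - 50·p² + 70·p) + 14·p·(-9·r² + 55·r·p - 14·r - 50·p² + 70·p); both groups contain (-9·r² + 55·r·p - 14·r - 50·p² + 70·p), so (11·r + 14·p) is a factor with cofactor -9·r² + 55·r·p - 14·r - 50·p² + 70·p.
The cofactor groups again: -9·r² + 55·r·p - 14·r - 50·p² + 70·p = -9·r·(r - 5·p) + (10·p - 14)·(r - 5·p); both groups contain (r - 5·p), giving -(9·r - 10·p + 14)·(r - 5·p).

-(9·r - 10·p + 14)·(r - 5·p)·(11·r + 14·p)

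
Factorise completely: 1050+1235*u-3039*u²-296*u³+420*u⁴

(2*u+5)*(5*u-14)*(6*u-5)*(7*u+3)

By the rational root theorem, u = 5/6 is a root, so (6*u-5) is a factor; dividing leaves 70*u³+9*u²-499*u-210.
Continuing, u = -5/2 is a root, so (2*u+5) divides it; the quotient is 35*u²-83*u-42.
The remaining quadratic factors as (5*u-14)(7*u+3).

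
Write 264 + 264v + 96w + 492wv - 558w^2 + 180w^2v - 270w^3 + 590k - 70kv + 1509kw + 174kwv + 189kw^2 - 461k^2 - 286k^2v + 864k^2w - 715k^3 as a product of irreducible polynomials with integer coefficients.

-(11k + 6w + 12)(13k - 15w - 11)(5k - 3w + 2v + 2)

Group: 5k(-143k^2 + 87kw - 35k + 90w^2 + 246w + 132) + (-3w + 2v + 2)(-143k^2 + 87kw - 35k + 90w^2 + 246w + 132); both groups contain (-143k^2 + 87kw - 35k + 90w^2 + 246w + 132), so (5k - 3w + 2v + 2) is a factor with cofactor -143k^2 + 87kw - 35k + 90w^2 + 246w + 132.
The cofactor groups again: -143k^2 + 87kw - 35k + 90w^2 + 246w + 132 = -13k(11k + 6w + 12) + (15w + 11)(11k + 6w + 12); both groups contain (11k + 6w + 12), giving -(13k - 15w - 11)(11k + 6w + 12).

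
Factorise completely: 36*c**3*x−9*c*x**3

9*c*x*(2*c+x)*(2*c−x)

Factor out 9*c*x, leaving 4*c**2−x**2, which is a difference of two squares.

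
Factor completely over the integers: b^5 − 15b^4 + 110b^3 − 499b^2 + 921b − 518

(b − 1)(b − 2)(b − 7)(b^2 − 5b + 37)

Testing divisors of the constant over divisors of the leading coefficient, b = 7 is a root, giving the factor (b − 7) and quotient b^4 − 8b^3 + 54b^2 − 121b + 74.
Then b = 1 is a root, giving the factor (b − 1) and quotient b^3 − 7b^2 + 47b − 74.
Next, b = 2 is a root, so (b − 2) is a factor; dividing leaves b^2 − 5b + 37.
The quadratic b^2 − 5b + 37 has discriminant −123 < 0 and is irreducible over ℤ.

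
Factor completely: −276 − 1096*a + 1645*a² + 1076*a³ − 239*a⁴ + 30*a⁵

Among the possible rational roots, a = −1/5 is a root, so (5*a + 1) divides it; the quotient is 6*a⁴ − 49*a³ + 225*a² + 284*a − 276.
Continuing, a = 2/3 is a root, giving the factor (3*a − 2) and quotient 2*a³ − 15*a² + 65*a + 138.
Then a = −3/2 is a root, so (2*a + 3) divides it; the quotient is a² − 9*a + 46.
The quadratic a² − 9*a + 46 has discriminant −103 < 0 and is irreducible over ℤ.

(2*a + 3)*(3*a − 2)*(5*a + 1)*(a² − 9*a + 46)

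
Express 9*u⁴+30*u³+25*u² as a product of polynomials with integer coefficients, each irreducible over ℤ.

Factor out u² first: what remains is 9*u²+30*u+25.
Recognize a perfect-square trinomial with the parts 3*u and 5.

u²*(3*u+5)²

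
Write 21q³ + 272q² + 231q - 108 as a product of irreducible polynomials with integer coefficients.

(3q - 1)(7q + 9)(q + 12)

By the rational root theorem, q = 1/3 is a root, giving the factor (3q - 1) and quotient 7q² + 93q + 108.
The remaining quadratic factors as (7q + 9)(q + 12).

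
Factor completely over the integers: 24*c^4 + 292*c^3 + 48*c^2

4*c^2*(6*c + 1)*(c + 12)

Pull out the common factor 4*c^2, then factor the remaining trinomial.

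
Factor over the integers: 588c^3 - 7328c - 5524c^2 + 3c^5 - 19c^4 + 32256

Trying the rational-root candidates, c = 2 is a root, so (c - 2) divides it; the quotient is 3c^4 - 13c^3 + 562c^2 - 4400c - 16128.
Continuing, c = -8/3 is a root, giving the factor (3c + 8) and quotient c^3 - 7c^2 + 206c - 2016.
Next, c = 9 is a root, so (c - 9) is a factor; dividing leaves c^2 + 2c + 224.
The quadratic c^2 + 2c + 224 has discriminant -892 < 0 and is irreducible over ℤ.

(3c + 8)(c - 2)(c - 9)(c^2 + 2c + 224)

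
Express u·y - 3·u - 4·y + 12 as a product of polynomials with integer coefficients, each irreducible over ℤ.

(u - 4)·(y - 3)

Group as (u·y - 3·u) + (-4·y + 12) = u·(y - 3) - 4·(y - 3).
Both groups share the factor (y - 3).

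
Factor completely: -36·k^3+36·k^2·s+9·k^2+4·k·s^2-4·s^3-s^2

Group: 4·k·(-9·k^2+s^2) + (-4·s-1)·(-9·k^2+s^2); both groups contain (-9·k^2+s^2), so (4·k-4·s-1) is a factor with cofactor -9·k^2+s^2.
The cofactor groups again: -9·k^2+s^2 = -3·k·(3·k+s) + s·(3·k+s); both groups contain (3·k+s), giving -(3·k-s)·(3·k+s).

-(3·k+s)·(3·k-s)·(4·k-4·s-1)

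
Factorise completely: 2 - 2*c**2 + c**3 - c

Trying the rational-root candidates, c = 1 is a root, so (c - 1) is a factor; dividing leaves c**2 - c - 2.
The remaining quadratic factors as (c + 1)(c - 2).

(c + 1)*(c - 1)*(c - 2)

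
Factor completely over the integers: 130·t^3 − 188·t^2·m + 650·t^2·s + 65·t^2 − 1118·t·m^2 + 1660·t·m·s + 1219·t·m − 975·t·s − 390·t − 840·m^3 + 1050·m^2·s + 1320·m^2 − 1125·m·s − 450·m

Group: 13·t·(10·t^2 − 26·t·m + 50·t·s + 5·t − 56·m^2 + 70·m·s + 88·m − 75·s − 30) + 15·m·(10·t^2 − 26·t·m + 50·t·s + 5·t − 56·m^2 + 70·m·s + 88·m − 75·s − 30); both groups contain (10·t^2 − 26·t·m + 50·t·s + 5·t − 56·m^2 + 70·m·s + 88·m − 75·s − 30), so (13·t + 15·m) is a factor with cofactor 10·t^2 − 26·t·m + 50·t·s + 5·t − 56·m^2 + 70·m·s + 88·m − 75·s − 30.
The cofactor groups again: 10·t^2 − 26·t·m + 50·t·s + 5·t − 56·m^2 + 70·m·s + 88·m − 75·s − 30 = 10·t·(t − 4·m + 5·s + 2) + (14·m − 15)·(t − 4·m + 5·s + 2); both groups contain (t − 4·m + 5·s + 2), giving (10·t + 14·m − 15)·(t − 4·m + 5·s + 2).

(t − 4·m + 5·s + 2)·(10·t + 14·m − 15)·(13·t + 15·m)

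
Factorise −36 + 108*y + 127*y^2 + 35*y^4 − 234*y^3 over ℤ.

(5*y + 3)*(7*y − 2)*(y − 1)*(y − 6)

Trying the rational-root candidates, y = −3/5 is a root, so (5*y + 3) is a factor; dividing leaves 7*y^3 − 51*y^2 + 56*y − 12.
Then y = 1 is a root, so (y − 1) is a factor; dividing leaves 7*y^2 − 44*y + 12.
The remaining quadratic factors as (y − 6)(7*y − 2).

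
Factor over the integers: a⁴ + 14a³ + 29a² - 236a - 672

By the rational root theorem, a = 4 is a root, so (a - 4) divides it; the quotient is a³ + 18a² + 101a + 168.
Next, a = -7 is a root, so (a + 7) is a factor; dividing leaves a² + 11a + 24.
The remaining quadratic factors as (a + 3)(a + 8).

(a + 3)(a + 7)(a + 8)(a - 4)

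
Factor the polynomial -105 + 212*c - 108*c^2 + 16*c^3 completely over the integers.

By the rational root theorem, c = 5/2 is a root, so (2*c - 5) is a factor; dividing leaves 8*c^2 - 34*c + 21.
The remaining quadratic factors as (4*c - 3)(2*c - 7).

(2*c - 5)*(2*c - 7)*(4*c - 3)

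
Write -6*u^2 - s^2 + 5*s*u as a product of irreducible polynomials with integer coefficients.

-(s - 2*u)*(s - 3*u)

Group: -s*(s - 3*u) + 2*u*(s - 3*u); both groups contain (s - 3*u).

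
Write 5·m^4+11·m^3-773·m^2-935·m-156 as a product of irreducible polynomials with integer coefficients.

(5·m+1)·(m+1)·(m+13)·(m-12)

Trying the rational-root candidates, m = 12 is a root, so (m-12) is a factor; dividing leaves 5·m^3+71·m^2+79·m+13.
Next, m = -13 is a root, giving the factor (m+13) and quotient 5·m^2+6·m+1.
The remaining quadratic factors as (m+1)(5·m+1).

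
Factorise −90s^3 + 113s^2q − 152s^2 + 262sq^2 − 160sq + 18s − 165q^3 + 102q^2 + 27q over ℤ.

−(5s − 11q + 9)(9s − 5q − 1)(2s + 3q)

Group: 5s(−18s^2 − 17sq + 2s + 15q^2 + 3q) + (−11q + 9)(−18s^2 − 17sq + 2s + 15q^2 + 3q); both groups contain (−18s^2 − 17sq + 2s + 15q^2 + 3q), so (5s − 11q + 9) is a factor with cofactor −18s^2 − 17sq + 2s + 15q^2 + 3q.
The cofactor groups again: −18s^2 − 17sq + 2s + 15q^2 + 3q = −9s(2s + 3q) + (5q + 1)(2s + 3q); both groups contain (2s + 3q), giving −(9s − 5q − 1)(2s + 3q).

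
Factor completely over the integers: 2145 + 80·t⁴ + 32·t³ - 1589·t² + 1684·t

Among the possible rational roots, t = 13/5 is a root, so (5·t - 13) is a factor; dividing leaves 16·t³ + 48·t² - 193·t - 165.
Next, t = -3/4 is a root, so (4·t + 3) divides it; the quotient is 4·t² + 9·t - 55.
The remaining quadratic factors as (4·t - 11)(t + 5).

(4·t + 3)·(4·t - 11)·(5·t - 13)·(t + 5)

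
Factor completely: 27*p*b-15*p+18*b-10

(3*p+2)*(9*b-5)

Group as (27*p*b-15*p) + (18*b-10) = 3*p*(9*b-5) + 2*(9*b-5).
Both groups share the factor (9*b-5).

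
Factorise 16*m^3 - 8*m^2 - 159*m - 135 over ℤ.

(4*m + 9)*(4*m - 15)*(m + 1)

Among the possible rational roots, m = -1 is a root, so (m + 1) divides it; the quotient is 16*m^2 - 24*m - 135.
The remaining quadratic factors as (4*m - 15)(4*m + 9).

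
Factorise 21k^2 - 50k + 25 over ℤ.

(3k - 5)(7k - 5)

Need a pair with product 21·25 = 525 and sum -50: that's -15 and -35.
Split the middle term: 21k^2 - 15k - 35k + 25 = 3k(7k - 5) - 5(7k - 5).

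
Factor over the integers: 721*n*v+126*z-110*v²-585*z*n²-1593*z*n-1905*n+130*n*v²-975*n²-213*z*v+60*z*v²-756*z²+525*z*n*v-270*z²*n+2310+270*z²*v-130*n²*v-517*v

-(6*z+13*n-11)*(9*z+2*v+15)*(5*n-5*v+14)

Group: 5*n*(-54*z²-117*z*n-12*z*v+9*z-26*n*v-195*n+22*v+165) + (-5*v+14)*(-54*z²-117*z*n-12*z*v+9*z-26*n*v-195*n+22*v+165); both groups contain (-54*z²-117*z*n-12*z*v+9*z-26*n*v-195*n+22*v+165), so (5*n-5*v+14) is a factor with cofactor -54*z²-117*z*n-12*z*v+9*z-26*n*v-195*n+22*v+165.
The cofactor groups again: -54*z²-117*z*n-12*z*v+9*z-26*n*v-195*n+22*v+165 = -9*z*(6*z+13*n-11) + (-2*v-15)*(6*z+13*n-11); both groups contain (6*z+13*n-11), giving -(9*z+2*v+15)*(6*z+13*n-11).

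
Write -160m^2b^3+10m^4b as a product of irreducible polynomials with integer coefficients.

10bm^2(m-4b)(m+4b)

Factor out 10m^2b, leaving m^2-16b^2, which is a difference of two squares.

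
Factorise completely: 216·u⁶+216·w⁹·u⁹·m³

216·u⁶·(w³·u·m+1)·(w⁶·u²·m²-w³·u·m+1)

Every term has a factor of 216·u⁶; factoring it out leaves w⁹·u³·m³+1.
Recognize a sum of cubes with the parts w³·u·m and 1.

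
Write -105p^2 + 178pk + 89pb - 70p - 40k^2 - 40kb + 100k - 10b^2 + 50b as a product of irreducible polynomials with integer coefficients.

-(15p - 4k - 2b + 10)(7p - 10k - 5b)

Group: -7p(15p - 4k - 2b + 10) + (10k + 5b)(15p - 4k - 2b + 10); both groups contain (15p - 4k - 2b + 10).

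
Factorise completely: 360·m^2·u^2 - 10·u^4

10·u^2·(6·m + u)·(6·m - u)

Every term has a factor of 10·u^2. Then 36·m^2 - u^2 = (6·m)² − (u)².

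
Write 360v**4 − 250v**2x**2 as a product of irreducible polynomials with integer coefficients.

10v**2(6v + 5x)(6v − 5x)

Every term has a factor of 10v**2. Then 36v**2 − 25x**2 = (6v)² − (5x)².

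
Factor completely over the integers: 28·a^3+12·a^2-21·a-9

(7·a+3)·(4·a^2-3)

Group as (28·a^3-21·a) + (12·a^2-9) = 7·a·(4·a^2-3) + 3·(4·a^2-3).
Both groups share the factor (4·a^2-3).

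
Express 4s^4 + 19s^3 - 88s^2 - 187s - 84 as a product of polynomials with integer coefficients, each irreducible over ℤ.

Trying the rational-root candidates, s = -1 is a root, so (s + 1) divides it; the quotient is 4s^3 + 15s^2 - 103s - 84.
Then s = -3/4 is a root, so (4s + 3) is a factor; dividing leaves s^2 + 3s - 28.
The remaining quadratic factors as (s + 7)(s - 4).

(4s + 3)(s + 1)(s + 7)(s - 4)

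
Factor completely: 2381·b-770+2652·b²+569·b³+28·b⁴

(4·b-1)·(7·b+11)·(b+14)·(b+5)

Trying the rational-root candidates, b = 1/4 is a root, so (4·b-1) divides it; the quotient is 7·b³+144·b²+699·b+770.
Then b = -5 is a root, so (b+5) is a factor; dividing leaves 7·b²+109·b+154.
The remaining quadratic factors as (b+14)(7·b+11).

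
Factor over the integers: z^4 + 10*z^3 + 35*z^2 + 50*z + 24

(z + 1)*(z + 2)*(z + 3)*(z + 4)

By the rational root theorem, z = -1 is a root, giving the factor (z + 1) and quotient z^3 + 9*z^2 + 26*z + 24.
Continuing, z = -3 is a root, giving the factor (z + 3) and quotient z^2 + 6*z + 8.
The remaining quadratic factors as (z + 4)(z + 2).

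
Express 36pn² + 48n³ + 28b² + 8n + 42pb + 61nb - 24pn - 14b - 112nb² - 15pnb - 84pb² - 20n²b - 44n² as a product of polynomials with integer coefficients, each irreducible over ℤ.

Group: 3p(12n² - 5nb - 8n - 28b² + 14b) + (4n - 1)(12n² - 5nb - 8n - 28b² + 14b); both groups contain (12n² - 5nb - 8n - 28b² + 14b), so (3p + 4n - 1) is a factor with cofactor 12n² - 5nb - 8n - 28b² + 14b.
The cofactor groups again: 12n² - 5nb - 8n - 28b² + 14b = 3n(4n - 7b) + (4b - 2)(4n - 7b); both groups contain (4n - 7b), giving (3n + 4b - 2)(4n - 7b).

(4n - 7b)(3n + 4b - 2)(3p + 4n - 1)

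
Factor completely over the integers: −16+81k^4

Difference of squares twice: with A = 3k and B = 2, A⁴ − B⁴ = (A² − B²)(A² + B²), and A² − B² factors again.

(3k+2)(3k−2)(9k^2+4)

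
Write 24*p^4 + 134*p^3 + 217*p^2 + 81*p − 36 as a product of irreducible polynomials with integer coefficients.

(2*p + 3)*(3*p + 4)*(4*p − 1)*(p + 3)

Among the possible rational roots, p = −3 is a root, so (p + 3) divides it; the quotient is 24*p^3 + 62*p^2 + 31*p − 12.
Continuing, p = −4/3 is a root, so (3*p + 4) is a factor; dividing leaves 8*p^2 + 10*p − 3.
The remaining quadratic factors as (2*p + 3)(4*p − 1).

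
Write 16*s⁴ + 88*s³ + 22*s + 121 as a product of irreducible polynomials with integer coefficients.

(2*s + 11)*(8*s³ + 11)

Group as (16*s⁴ + 22*s) + (88*s³ + 121) = 2*s*(8*s³ + 11) + 11*(8*s³ + 11).
Both groups share the factor (8*s³ + 11).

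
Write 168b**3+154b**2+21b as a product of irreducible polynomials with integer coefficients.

7b(4b+3)(6b+1)

Pull out the common factor 7b, then factor the remaining trinomial.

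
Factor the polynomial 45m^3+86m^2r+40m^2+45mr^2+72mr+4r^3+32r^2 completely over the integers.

Group: m(45m^2+41mr+40m+4r^2+32r) + r(45m^2+41mr+40m+4r^2+32r); both groups contain (45m^2+41mr+40m+4r^2+32r), so (m+r) is a factor with cofactor 45m^2+41mr+40m+4r^2+32r.
The cofactor groups again: 45m^2+41mr+40m+4r^2+32r = 9m(5m+4r) + (r+8)(5m+4r); both groups contain (5m+4r), giving (9m+r+8)(5m+4r).

(5m+4r)(9m+r+8)(m+r)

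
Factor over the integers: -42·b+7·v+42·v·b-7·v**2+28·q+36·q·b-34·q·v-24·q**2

Group: -6·q·(4·q+v-6·b) + (-7·v+7)·(4·q+v-6·b); both groups contain (4·q+v-6·b).

-(4·q+v-6·b)·(6·q+7·v-7)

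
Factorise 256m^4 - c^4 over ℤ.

(4m)⁴ − (c)⁴ = ((4m)² − (c)²)((4m)² + (c)²); the first factor splits again, the second (16m^2 + c^2) is irreducible.

(4m - c)(4m + c)(16m^2 + c^2)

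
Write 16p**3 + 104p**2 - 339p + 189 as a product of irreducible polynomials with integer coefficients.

Testing divisors of the constant over divisors of the leading coefficient, p = 7/4 is a root, giving the factor (4p - 7) and quotient 4p**2 + 33p - 27.
The remaining quadratic factors as (4p - 3)(p + 9).

(4p - 3)(4p - 7)(p + 9)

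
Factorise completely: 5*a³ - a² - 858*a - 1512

(5*a + 9)*(a + 12)*(a - 14)

Testing divisors of the constant over divisors of the leading coefficient, a = 14 is a root, so (a - 14) is a factor; dividing leaves 5*a² + 69*a + 108.
The remaining quadratic factors as (a + 12)(5*a + 9).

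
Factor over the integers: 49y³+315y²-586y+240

Testing divisors of the constant over divisors of the leading coefficient, y = 6/7 is a root, so (7y-6) is a factor; dividing leaves 7y²+51y-40.
The remaining quadratic factors as (7y-5)(y+8).

(7y-5)(7y-6)(y+8)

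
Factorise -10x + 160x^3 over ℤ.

Factor out 10x, leaving 16x^2 - 1, which is a difference of two squares.

10x(4x + 1)(4x - 1)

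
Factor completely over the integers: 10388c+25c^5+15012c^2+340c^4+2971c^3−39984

(5c+14)(5c−6)(c+7)(c^2+5c+68)

Among the possible rational roots, c = 6/5 is a root, giving the factor (5c−6) and quotient 5c^4+74c^3+683c^2+3822c+6664.
Then c = −14/5 is a root, so (5c+14) is a factor; dividing leaves c^3+12c^2+103c+476.
Then c = −7 is a root, so (c+7) divides it; the quotient is c^2+5c+68.
The quadratic c^2+5c+68 has discriminant −247 < 0 and is irreducible over ℤ.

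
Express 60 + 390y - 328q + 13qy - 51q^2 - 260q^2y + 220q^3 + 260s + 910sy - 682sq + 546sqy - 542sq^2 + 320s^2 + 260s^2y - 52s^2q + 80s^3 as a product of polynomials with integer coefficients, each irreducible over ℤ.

(4s - 11q + 13y + 2)(10s - 4q + 5)(2s + 5q + 6)

Group: 10s(8s^2 - 2sq + 26sy + 28s - 55q^2 + 65qy - 56q + 78y + 12) + (-4q + 5)(8s^2 - 2sq + 26sy + 28s - 55q^2 + 65qy - 56q + 78y + 12); both groups contain (8s^2 - 2sq + 26sy + 28s - 55q^2 + 65qy - 56q + 78y + 12), so (10s - 4q + 5) is a factor with cofactor 8s^2 - 2sq + 26sy + 28s - 55q^2 + 65qy - 56q + 78y + 12.
The cofactor groups again: 8s^2 - 2sq + 26sy + 28s - 55q^2 + 65qy - 56q + 78y + 12 = 2s(4s - 11q + 13y + 2) + (5q + 6)(4s - 11q + 13y + 2); both groups contain (4s - 11q + 13y + 2), giving (2s + 5q + 6)(4s - 11q + 13y + 2).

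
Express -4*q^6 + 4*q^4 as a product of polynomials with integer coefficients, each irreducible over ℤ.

Factor out 4*q^4 first: what remains is -q^2 + 1.
Recognize a difference of squares with the parts 1 and q.

-4*q^4*(q + 1)*(q - 1)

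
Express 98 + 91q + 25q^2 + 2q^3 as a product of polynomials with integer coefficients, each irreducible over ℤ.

(2q + 7)(q + 2)(q + 7)

Trying the rational-root candidates, q = -7 is a root, so (q + 7) is a factor; dividing leaves 2q^2 + 11q + 14.
The remaining quadratic factors as (2q + 7)(q + 2).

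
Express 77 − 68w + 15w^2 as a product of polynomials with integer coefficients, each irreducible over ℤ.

(3w − 7)(5w − 11)

Need a pair with product 15·77 = 1155 and sum −68: that's −35 and −33.
Split the middle term: 15w^2 − 35w − 33w + 77 = 5w(3w − 7) − 11(3w − 7).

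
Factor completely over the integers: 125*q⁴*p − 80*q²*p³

5*p*q²*(5*q − 4*p)*(5*q + 4*p)

Pull out the common factor 5*q²*p; 25*q² − 16*p² is a difference of squares.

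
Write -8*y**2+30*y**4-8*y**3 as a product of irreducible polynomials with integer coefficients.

2*y**2*(3*y-2)*(5*y+2)

Pull out the common factor 2*y**2, then factor the remaining trinomial.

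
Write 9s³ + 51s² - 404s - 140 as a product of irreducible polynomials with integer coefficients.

By the rational root theorem, s = -1/3 is a root, giving the factor (3s + 1) and quotient 3s² + 16s - 140.
The remaining quadratic factors as (s + 10)(3s - 14).

(3s + 1)(3s - 14)(s + 10)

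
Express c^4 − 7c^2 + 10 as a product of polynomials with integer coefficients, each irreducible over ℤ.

Substitute u = c^2 to get a quadratic in u, then factor.
c^2 − 2 is irreducible over ℤ (2 is not a perfect square).
c^2 − 5 is irreducible over ℤ (5 is not a perfect square).

(c^2 − 2)(c^2 − 5)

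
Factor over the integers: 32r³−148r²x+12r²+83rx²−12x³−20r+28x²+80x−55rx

(4r−x+4)(8r−3x−5)(r−4x)

Group: 8r(4r²−17rx+4r+4x²−16x) + (−3x−5)(4r²−17rx+4r+4x²−16x); both groups contain (4r²−17rx+4r+4x²−16x), so (8r−3x−5) is a factor with cofactor 4r²−17rx+4r+4x²−16x.
The cofactor groups again: 4r²−17rx+4r+4x²−16x = 4r(r−4x) + (−x+4)(r−4x); both groups contain (r−4x), giving (4r−x+4)(r−4x).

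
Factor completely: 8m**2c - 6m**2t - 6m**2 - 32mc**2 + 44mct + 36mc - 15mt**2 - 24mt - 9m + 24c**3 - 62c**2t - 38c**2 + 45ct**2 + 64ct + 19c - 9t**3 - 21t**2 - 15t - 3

(2m - 2c + 3t + 1)(m - 3c + t + 1)(4c - 3t - 3)

Group: 2m(4mc - 3mt - 3m - 12c**2 + 13ct + 13c - 3t**2 - 6t - 3) + (-2c + 3t + 1)(4mc - 3mt - 3m - 12c**2 + 13ct + 13c - 3t**2 - 6t - 3); both groups contain (4mc - 3mt - 3m - 12c**2 + 13ct + 13c - 3t**2 - 6t - 3), so (2m - 2c + 3t + 1) is a factor with cofactor 4mc - 3mt - 3m - 12c**2 + 13ct + 13c - 3t**2 - 6t - 3.
The cofactor groups again: 4mc - 3mt - 3m - 12c**2 + 13ct + 13c - 3t**2 - 6t - 3 = m(4c - 3t - 3) + (-3c + t + 1)(4c - 3t - 3); both groups contain (4c - 3t - 3), giving (m - 3c + t + 1)(4c - 3t - 3).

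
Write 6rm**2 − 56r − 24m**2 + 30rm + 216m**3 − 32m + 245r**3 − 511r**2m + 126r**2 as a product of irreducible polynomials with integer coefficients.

(7r − 6m − 2)(5r − 9m + 4)(7r + 4m)

Group: 5r(49r**2 − 14rm − 14r − 24m**2 − 8m) + (−9m + 4)(49r**2 − 14rm − 14r − 24m**2 − 8m); both groups contain (49r**2 − 14rm − 14r − 24m**2 − 8m), so (5r − 9m + 4) is a factor with cofactor 49r**2 − 14rm − 14r − 24m**2 − 8m.
The cofactor groups again: 49r**2 − 14rm − 14r − 24m**2 − 8m = 7r(7r + 4m) + (−6m − 2)(7r + 4m); both groups contain (7r + 4m), giving (7r − 6m − 2)(7r + 4m).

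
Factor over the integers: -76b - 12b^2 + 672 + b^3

(b + 8)(b - 14)(b - 6)

Among the possible rational roots, b = 6 is a root, so (b - 6) is a factor; dividing leaves b^2 - 6b - 112.
The remaining quadratic factors as (b - 14)(b + 8).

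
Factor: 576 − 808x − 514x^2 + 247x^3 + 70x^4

Among the possible rational roots, x = −8/5 is a root, so (5x + 8) is a factor; dividing leaves 14x^3 + 27x^2 − 146x + 72.
Then x = 4/7 is a root, so (7x − 4) is a factor; dividing leaves 2x^2 + 5x − 18.
The remaining quadratic factors as (2x + 9)(x − 2).

(2x + 9)(5x + 8)(7x − 4)(x − 2)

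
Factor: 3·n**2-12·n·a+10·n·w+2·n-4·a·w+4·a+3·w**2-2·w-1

Group: n·(3·n+w-1) + (-4·a+3·w+1)·(3·n+w-1); both groups contain (3·n+w-1).

(n-4·a+3·w+1)·(3·n+w-1)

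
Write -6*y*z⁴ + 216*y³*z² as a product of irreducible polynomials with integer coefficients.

6*y*z²*(6*y + z)*(6*y - z)

Every term has a factor of 6*y*z². Then 36*y² - z² = (6*y)² − (z)².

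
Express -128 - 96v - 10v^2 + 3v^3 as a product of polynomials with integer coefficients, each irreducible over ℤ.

(3v + 8)(v + 2)(v - 8)

Trying the rational-root candidates, v = -2 is a root, giving the factor (v + 2) and quotient 3v^2 - 16v - 64.
The remaining quadratic factors as (3v + 8)(v - 8).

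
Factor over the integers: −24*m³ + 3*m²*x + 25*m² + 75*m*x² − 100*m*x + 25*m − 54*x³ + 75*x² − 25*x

Group: m*(−24*m² − 21*m*x + 25*m + 54*x² − 75*x + 25) − x*(−24*m² − 21*m*x + 25*m + 54*x² − 75*x + 25); both groups contain (−24*m² − 21*m*x + 25*m + 54*x² − 75*x + 25), so (m − x) is a factor with cofactor −24*m² − 21*m*x + 25*m + 54*x² − 75*x + 25.
The cofactor groups again: −24*m² − 21*m*x + 25*m + 54*x² − 75*x + 25 = −3*m*(8*m − 9*x + 5) + (−6*x + 5)*(8*m − 9*x + 5); both groups contain (8*m − 9*x + 5), giving −(3*m + 6*x − 5)*(8*m − 9*x + 5).

−(3*m + 6*x − 5)*(8*m − 9*x + 5)*(m − x)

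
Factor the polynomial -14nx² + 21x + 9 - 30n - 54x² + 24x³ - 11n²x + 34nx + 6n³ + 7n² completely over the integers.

Group: 3n(2n² - nx + 3n - 6x² + 15x - 9) + (-4x - 1)(2n² - nx + 3n - 6x² + 15x - 9); both groups contain (2n² - nx + 3n - 6x² + 15x - 9), so (3n - 4x - 1) is a factor with cofactor 2n² - nx + 3n - 6x² + 15x - 9.
The cofactor groups again: 2n² - nx + 3n - 6x² + 15x - 9 = 2n(n - 2x + 3) + (3x - 3)(n - 2x + 3); both groups contain (n - 2x + 3), giving (2n + 3x - 3)(n - 2x + 3).

(2n + 3x - 3)(3n - 4x - 1)(n - 2x + 3)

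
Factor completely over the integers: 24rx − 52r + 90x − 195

Group as (24rx − 52r) + (90x − 195) = 4r(6x − 13) + 15(6x − 13).
Both groups share the factor (6x − 13).

(4r + 15)(6x − 13)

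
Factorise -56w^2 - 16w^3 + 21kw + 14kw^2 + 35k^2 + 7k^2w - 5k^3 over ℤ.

Group: k(-5k^2 + 2kw + 35k + 16w^2 + 56w) - w(-5k^2 + 2kw + 35k + 16w^2 + 56w); both groups contain (-5k^2 + 2kw + 35k + 16w^2 + 56w), so (k - w) is a factor with cofactor -5k^2 + 2kw + 35k + 16w^2 + 56w.
The cofactor groups again: -5k^2 + 2kw + 35k + 16w^2 + 56w = -5k(k - 2w - 7) - 8w(k - 2w - 7); both groups contain (k - 2w - 7), giving -(5k + 8w)(k - 2w - 7).

-(5k + 8w)(k - 2w - 7)(k - w)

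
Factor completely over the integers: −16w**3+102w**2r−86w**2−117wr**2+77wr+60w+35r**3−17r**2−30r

Group: 8w(−2w**2+11wr−12w−5r**2+6r) + (−7r−5)(−2w**2+11wr−12w−5r**2+6r); both groups contain (−2w**2+11wr−12w−5r**2+6r), so (8w−7r−5) is a factor with cofactor −2w**2+11wr−12w−5r**2+6r.
The cofactor groups again: −2w**2+11wr−12w−5r**2+6r = −2w(w−5r+6) + r(w−5r+6); both groups contain (w−5r+6), giving −(2w−r)(w−5r+6).

−(w−5r+6)(8w−7r−5)(2w−r)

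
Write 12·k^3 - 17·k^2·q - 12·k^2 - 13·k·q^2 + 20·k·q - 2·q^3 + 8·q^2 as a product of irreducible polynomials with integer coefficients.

(3·k + q)·(4·k + q - 4)·(k - 2·q)

Group: k·(12·k^2 + 7·k·q - 12·k + q^2 - 4·q) - 2·q·(12·k^2 + 7·k·q - 12·k + q^2 - 4·q); both groups contain (12·k^2 + 7·k·q - 12·k + q^2 - 4·q), so (k - 2·q) is a factor with cofactor 12·k^2 + 7·k·q - 12·k + q^2 - 4·q.
The cofactor groups again: 12·k^2 + 7·k·q - 12·k + q^2 - 4·q = 3·k·(4·k + q - 4) + q·(4·k + q - 4); both groups contain (4·k + q - 4), giving (3·k + q)·(4·k + q - 4).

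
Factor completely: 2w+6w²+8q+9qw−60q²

Group: −15q(4q+w) + (6w+2)(4q+w); both groups contain (4q+w).

−(15q−6w−2)(4q+w)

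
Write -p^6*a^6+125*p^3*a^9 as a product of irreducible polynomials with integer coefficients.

Every term has a factor of p^3*a^6; factoring it out leaves -p^3+125*a^3.
Recognize a difference of cubes with the parts 5*a and p.

-a^6*p^3*(p-5*a)*(p^2+5*p*a+25*a^2)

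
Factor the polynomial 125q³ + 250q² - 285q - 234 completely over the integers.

(5q + 13)(5q + 3)(5q - 6)

Among the possible rational roots, q = -3/5 is a root, giving the factor (5q + 3) and quotient 25q² + 35q - 78.
The remaining quadratic factors as (5q - 6)(5q + 13).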